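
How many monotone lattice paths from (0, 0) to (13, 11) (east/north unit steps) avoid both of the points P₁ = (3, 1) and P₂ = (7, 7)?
Number of paths = 1212800

Inclusion–exclusion. Total paths: C(24, 13) = 2496144. Through P₁: C(4, 3)·C(20, 10) = 739024. Through P₂: C(14, 7)·C(10, 6) = 720720. Since P₁ is strictly southwest of P₂, a monotone path through both must visit P₁ then P₂; paths through both = C(4, 3)·C(10, 4)·C(10, 6) = 176400. Avoid both = 2496144 − 739024 − 720720 + 176400 = 1212800.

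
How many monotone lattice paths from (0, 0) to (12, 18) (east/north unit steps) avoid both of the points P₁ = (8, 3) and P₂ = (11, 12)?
Number of paths = 76643239

Inclusion–exclusion. Total paths: C(30, 12) = 86493225. Through P₁: C(11, 8)·C(19, 4) = 639540. Through P₂: C(23, 11)·C(7, 1) = 9464546. Since P₁ is strictly southwest of P₂, a monotone path through both must visit P₁ then P₂; paths through both = C(11, 8)·C(12, 3)·C(7, 1) = 254100. Avoid both = 86493225 − 639540 − 9464546 + 254100 = 76643239.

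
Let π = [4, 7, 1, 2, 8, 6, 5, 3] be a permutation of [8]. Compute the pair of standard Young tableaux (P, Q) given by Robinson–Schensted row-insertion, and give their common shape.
P = [1, 2, 3] / [4, 5, 8] / [6] / [7];  Q = [1, 2, 5] / [3, 4, 6] / [7] / [8];  common shape = (3, 3, 1, 1)

Row-insert the values π_1, π_2, … into P one at a time, bumping the leftmost entry strictly greater than the inserted value down to the next row. The recording tableau Q records, in position (i, j), the step at which that cell was added to P.
  Insert 4 (step 1): P = [4];  Q = [1]
  Insert 7 (step 2): P = [4, 7];  Q = [1, 2]
  Insert 1 (step 3): P = [1, 7] / [4];  Q = [1, 2] / [3]
  Insert 2 (step 4): P = [1, 2] / [4, 7];  Q = [1, 2] / [3, 4]
  Insert 8 (step 5): P = [1, 2, 8] / [4, 7];  Q = [1, 2, 5] / [3, 4]
  Insert 6 (step 6): P = [1, 2, 6] / [4, 7, 8];  Q = [1, 2, 5] / [3, 4, 6]
  Insert 5 (step 7): P = [1, 2, 5] / [4, 6, 8] / [7];  Q = [1, 2, 5] / [3, 4, 6] / [7]
  Insert 3 (step 8): P = [1, 2, 3] / [4, 5, 8] / [6] / [7];  Q = [1, 2, 5] / [3, 4, 6] / [7] / [8]
Final shape: (3, 3, 1, 1).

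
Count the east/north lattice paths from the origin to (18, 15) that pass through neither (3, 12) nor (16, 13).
Number of paths = 629641770

Inclusion–exclusion. Total paths: C(33, 18) = 1037158320. Through P₁: C(15, 3)·C(18, 15) = 371280. Through P₂: C(29, 16)·C(4, 2) = 407183490. Since P₁ is strictly southwest of P₂, a monotone path through both must visit P₁ then P₂; paths through both = C(15, 3)·C(14, 13)·C(4, 2) = 38220. Avoid both = 1037158320 − 371280 − 407183490 + 38220 = 629641770.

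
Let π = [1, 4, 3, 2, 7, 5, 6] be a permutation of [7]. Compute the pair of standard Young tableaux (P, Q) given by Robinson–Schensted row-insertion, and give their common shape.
P = [1, 2, 5, 6] / [3, 7] / [4];  Q = [1, 2, 5, 7] / [3, 6] / [4];  common shape = (4, 2, 1)

Row-insert the values π_1, π_2, … into P one at a time, bumping the leftmost entry strictly greater than the inserted value down to the next row. The recording tableau Q records, in position (i, j), the step at which that cell was added to P.
  Insert 1 (step 1): P = [1];  Q = [1]
  Insert 4 (step 2): P = [1, 4];  Q = [1, 2]
  Insert 3 (step 3): P = [1, 3] / [4];  Q = [1, 2] / [3]
  Insert 2 (step 4): P = [1, 2] / [3] / [4];  Q = [1, 2] / [3] / [4]
  Insert 7 (step 5): P = [1, 2, 7] / [3] / [4];  Q = [1, 2, 5] / [3] / [4]
  Insert 5 (step 6): P = [1, 2, 5] / [3, 7] / [4];  Q = [1, 2, 5] / [3, 6] / [4]
  Insert 6 (step 7): P = [1, 2, 5, 6] / [3, 7] / [4];  Q = [1, 2, 5, 7] / [3, 6] / [4]
Final shape: (4, 2, 1).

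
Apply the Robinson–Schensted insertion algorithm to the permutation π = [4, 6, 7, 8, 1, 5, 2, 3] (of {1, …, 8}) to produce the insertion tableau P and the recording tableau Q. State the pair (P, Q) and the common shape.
P = [1, 2, 3, 8] / [4, 5, 7] / [6];  Q = [1, 2, 3, 4] / [5, 6, 8] / [7];  common shape = (4, 3, 1)

Row-insert the values π_1, π_2, … into P one at a time, bumping the leftmost entry strictly greater than the inserted value down to the next row. The recording tableau Q records, in position (i, j), the step at which that cell was added to P.
  Insert 4 (step 1): P = [4];  Q = [1]
  Insert 6 (step 2): P = [4, 6];  Q = [1, 2]
  Insert 7 (step 3): P = [4, 6, 7];  Q = [1, 2, 3]
  Insert 8 (step 4): P = [4, 6, 7, 8];  Q = [1, 2, 3, 4]
  Insert 1 (step 5): P = [1, 6, 7, 8] / [4];  Q = [1, 2, 3, 4] / [5]
  Insert 5 (step 6): P = [1, 5, 7, 8] / [4, 6];  Q = [1, 2, 3, 4] / [5, 6]
  Insert 2 (step 7): P = [1, 2, 7, 8] / [4, 5] / [6];  Q = [1, 2, 3, 4] / [5, 6] / [7]
  Insert 3 (step 8): P = [1, 2, 3, 8] / [4, 5, 7] / [6];  Q = [1, 2, 3, 4] / [5, 6, 8] / [7]
Final shape: (4, 3, 1).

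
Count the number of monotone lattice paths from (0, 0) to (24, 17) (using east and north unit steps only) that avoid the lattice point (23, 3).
Number of paths = 151584441450

Total paths from (0, 0) to (24, 17): C(41, 24) = 151584480450. Paths through (23, 3): (paths (0, 0) → (23, 3)) × (paths (23, 3) → (24, 17)) = C(26, 23) · C(15, 1) = 2600 · 15 = 39000. Avoidance count = 151584480450 − 39000 = 151584441450.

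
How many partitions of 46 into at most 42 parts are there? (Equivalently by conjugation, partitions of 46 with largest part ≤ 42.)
p(46, parts ≤ 42) = 105551

Use the recurrence p(n, m) = p(n, m−1) + p(n−m, m): either the largest part is < m (count p(n, m−1)) or the largest part is exactly m (remove one copy of m, count p(n−m, m)). With p(0, ·) = 1 this gives p(46, parts ≤ 42) = 105551. (By conjugating Young diagrams, this also counts partitions of 46 into at most 42 parts.)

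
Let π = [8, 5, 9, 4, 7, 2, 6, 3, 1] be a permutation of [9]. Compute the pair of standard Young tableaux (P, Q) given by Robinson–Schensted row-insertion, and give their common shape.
P = [1, 3] / [2, 6] / [4, 7] / [5, 9] / [8];  Q = [1, 3] / [2, 5] / [4, 7] / [6, 8] / [9];  common shape = (2, 2, 2, 2, 1)

Row-insert the values π_1, π_2, … into P one at a time, bumping the leftmost entry strictly greater than the inserted value down to the next row. The recording tableau Q records, in position (i, j), the step at which that cell was added to P.
  Insert 8 (step 1): P = [8];  Q = [1]
  Insert 5 (step 2): P = [5] / [8];  Q = [1] / [2]
  Insert 9 (step 3): P = [5, 9] / [8];  Q = [1, 3] / [2]
  Insert 4 (step 4): P = [4, 9] / [5] / [8];  Q = [1, 3] / [2] / [4]
  Insert 7 (step 5): P = [4, 7] / [5, 9] / [8];  Q = [1, 3] / [2, 5] / [4]
  Insert 2 (step 6): P = [2, 7] / [4, 9] / [5] / [8];  Q = [1, 3] / [2, 5] / [4] / [6]
  Insert 6 (step 7): P = [2, 6] / [4, 7] / [5, 9] / [8];  Q = [1, 3] / [2, 5] / [4, 7] / [6]
  Insert 3 (step 8): P = [2, 3] / [4, 6] / [5, 7] / [8, 9];  Q = [1, 3] / [2, 5] / [4, 7] / [6, 8]
  Insert 1 (step 9): P = [1, 3] / [2, 6] / [4, 7] / [5, 9] / [8];  Q = [1, 3] / [2, 5] / [4, 7] / [6, 8] / [9]
Final shape: (2, 2, 2, 2, 1).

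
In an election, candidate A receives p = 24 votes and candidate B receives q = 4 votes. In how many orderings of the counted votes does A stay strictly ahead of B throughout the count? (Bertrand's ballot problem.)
Strict-lead orderings = 14625

Total orderings of the 28 votes with 24 for A: C(28, 24) = 20475. By the Bertrand ballot formula (Cycle Lemma / reflection principle), the number of orderings in which A is strictly ahead of B throughout is (p − q)/(p + q) · C(p + q, p) = (24 − 4)/(24 + 4) · 20475 = 14625.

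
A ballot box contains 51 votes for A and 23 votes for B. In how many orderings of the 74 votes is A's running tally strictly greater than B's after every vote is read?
Strict-lead orderings = 3121312813889070528

Total orderings of the 74 votes with 51 for A: C(74, 51) = 8249183865278257824. By the Bertrand ballot formula (Cycle Lemma / reflection principle), the number of orderings in which A is strictly ahead of B throughout is (p − q)/(p + q) · C(p + q, p) = (51 − 23)/(51 + 23) · 8249183865278257824 = 3121312813889070528.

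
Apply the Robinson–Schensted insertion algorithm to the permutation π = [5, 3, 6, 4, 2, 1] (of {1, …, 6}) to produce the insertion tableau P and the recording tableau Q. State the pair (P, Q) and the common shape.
P = [1, 4] / [2, 6] / [3] / [5];  Q = [1, 3] / [2, 4] / [5] / [6];  common shape = (2, 2, 1, 1)

Row-insert the values π_1, π_2, … into P one at a time, bumping the leftmost entry strictly greater than the inserted value down to the next row. The recording tableau Q records, in position (i, j), the step at which that cell was added to P.
  Insert 5 (step 1): P = [5];  Q = [1]
  Insert 3 (step 2): P = [3] / [5];  Q = [1] / [2]
  Insert 6 (step 3): P = [3, 6] / [5];  Q = [1, 3] / [2]
  Insert 4 (step 4): P = [3, 4] / [5, 6];  Q = [1, 3] / [2, 4]
  Insert 2 (step 5): P = [2, 4] / [3, 6] / [5];  Q = [1, 3] / [2, 4] / [5]
  Insert 1 (step 6): P = [1, 4] / [2, 6] / [3] / [5];  Q = [1, 3] / [2, 4] / [5] / [6]
Final shape: (2, 2, 1, 1).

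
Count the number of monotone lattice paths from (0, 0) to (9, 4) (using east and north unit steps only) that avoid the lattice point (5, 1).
Number of paths = 505

Total paths from (0, 0) to (9, 4): C(13, 9) = 715. Paths through (5, 1): (paths (0, 0) → (5, 1)) × (paths (5, 1) → (9, 4)) = C(6, 5) · C(7, 4) = 6 · 35 = 210. Avoidance count = 715 − 210 = 505.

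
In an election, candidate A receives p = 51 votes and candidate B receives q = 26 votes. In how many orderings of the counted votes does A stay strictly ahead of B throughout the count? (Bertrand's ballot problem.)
Strict-lead orderings = 75353121846291778200

Total orderings of the 77 votes with 51 for A: C(77, 51) = 232087615286578676856. By the Bertrand ballot formula (Cycle Lemma / reflection principle), the number of orderings in which A is strictly ahead of B throughout is (p − q)/(p + q) · C(p + q, p) = (51 − 26)/(51 + 26) · 232087615286578676856 = 75353121846291778200.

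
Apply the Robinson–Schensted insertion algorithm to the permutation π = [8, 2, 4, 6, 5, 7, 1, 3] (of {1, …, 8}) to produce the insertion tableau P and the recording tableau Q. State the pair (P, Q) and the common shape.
P = [1, 3, 5, 7] / [2, 4] / [6] / [8];  Q = [1, 3, 4, 6] / [2, 8] / [5] / [7];  common shape = (4, 2, 1, 1)

Row-insert the values π_1, π_2, … into P one at a time, bumping the leftmost entry strictly greater than the inserted value down to the next row. The recording tableau Q records, in position (i, j), the step at which that cell was added to P.
  Insert 8 (step 1): P = [8];  Q = [1]
  Insert 2 (step 2): P = [2] / [8];  Q = [1] / [2]
  Insert 4 (step 3): P = [2, 4] / [8];  Q = [1, 3] / [2]
  Insert 6 (step 4): P = [2, 4, 6] / [8];  Q = [1, 3, 4] / [2]
  Insert 5 (step 5): P = [2, 4, 5] / [6] / [8];  Q = [1, 3, 4] / [2] / [5]
  Insert 7 (step 6): P = [2, 4, 5, 7] / [6] / [8];  Q = [1, 3, 4, 6] / [2] / [5]
  Insert 1 (step 7): P = [1, 4, 5, 7] / [2] / [6] / [8];  Q = [1, 3, 4, 6] / [2] / [5] / [7]
  Insert 3 (step 8): P = [1, 3, 5, 7] / [2, 4] / [6] / [8];  Q = [1, 3, 4, 6] / [2, 8] / [5] / [7]
Final shape: (4, 2, 1, 1).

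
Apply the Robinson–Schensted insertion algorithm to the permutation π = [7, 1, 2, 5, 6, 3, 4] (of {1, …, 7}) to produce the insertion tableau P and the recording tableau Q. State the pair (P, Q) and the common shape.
P = [1, 2, 3, 4] / [5, 6] / [7];  Q = [1, 3, 4, 5] / [2, 7] / [6];  common shape = (4, 2, 1)

Row-insert the values π_1, π_2, … into P one at a time, bumping the leftmost entry strictly greater than the inserted value down to the next row. The recording tableau Q records, in position (i, j), the step at which that cell was added to P.
  Insert 7 (step 1): P = [7];  Q = [1]
  Insert 1 (step 2): P = [1] / [7];  Q = [1] / [2]
  Insert 2 (step 3): P = [1, 2] / [7];  Q = [1, 3] / [2]
  Insert 5 (step 4): P = [1, 2, 5] / [7];  Q = [1, 3, 4] / [2]
  Insert 6 (step 5): P = [1, 2, 5, 6] / [7];  Q = [1, 3, 4, 5] / [2]
  Insert 3 (step 6): P = [1, 2, 3, 6] / [5] / [7];  Q = [1, 3, 4, 5] / [2] / [6]
  Insert 4 (step 7): P = [1, 2, 3, 4] / [5, 6] / [7];  Q = [1, 3, 4, 5] / [2, 7] / [6]
Final shape: (4, 2, 1).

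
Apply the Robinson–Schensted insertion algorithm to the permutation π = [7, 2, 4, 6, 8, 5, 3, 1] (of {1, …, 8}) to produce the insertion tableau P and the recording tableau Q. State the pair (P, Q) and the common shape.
P = [1, 3, 5, 8] / [2] / [4] / [6] / [7];  Q = [1, 3, 4, 5] / [2] / [6] / [7] / [8];  common shape = (4, 1, 1, 1, 1)

Row-insert the values π_1, π_2, … into P one at a time, bumping the leftmost entry strictly greater than the inserted value down to the next row. The recording tableau Q records, in position (i, j), the step at which that cell was added to P.
  Insert 7 (step 1): P = [7];  Q = [1]
  Insert 2 (step 2): P = [2] / [7];  Q = [1] / [2]
  Insert 4 (step 3): P = [2, 4] / [7];  Q = [1, 3] / [2]
  Insert 6 (step 4): P = [2, 4, 6] / [7];  Q = [1, 3, 4] / [2]
  Insert 8 (step 5): P = [2, 4, 6, 8] / [7];  Q = [1, 3, 4, 5] / [2]
  Insert 5 (step 6): P = [2, 4, 5, 8] / [6] / [7];  Q = [1, 3, 4, 5] / [2] / [6]
  Insert 3 (step 7): P = [2, 3, 5, 8] / [4] / [6] / [7];  Q = [1, 3, 4, 5] / [2] / [6] / [7]
  Insert 1 (step 8): P = [1, 3, 5, 8] / [2] / [4] / [6] / [7];  Q = [1, 3, 4, 5] / [2] / [6] / [7] / [8]
Final shape: (4, 1, 1, 1, 1).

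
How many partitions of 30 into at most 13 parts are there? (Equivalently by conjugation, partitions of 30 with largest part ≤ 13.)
p(30, parts ≤ 13) = 4691

Use the recurrence p(n, m) = p(n, m−1) + p(n−m, m): either the largest part is < m (count p(n, m−1)) or the largest part is exactly m (remove one copy of m, count p(n−m, m)). With p(0, ·) = 1 this gives p(30, parts ≤ 13) = 4691. (By conjugating Young diagrams, this also counts partitions of 30 into at most 13 parts.)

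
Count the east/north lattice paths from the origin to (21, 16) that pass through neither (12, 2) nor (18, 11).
Number of paths = 10889467620

Inclusion–exclusion. Total paths: C(37, 21) = 12875774670. Through P₁: C(14, 12)·C(23, 9) = 74364290. Through P₂: C(29, 18)·C(8, 3) = 1937448240. Since P₁ is strictly southwest of P₂, a monotone path through both must visit P₁ then P₂; paths through both = C(14, 12)·C(15, 6)·C(8, 3) = 25505480. Avoid both = 12875774670 − 74364290 − 1937448240 + 25505480 = 10889467620.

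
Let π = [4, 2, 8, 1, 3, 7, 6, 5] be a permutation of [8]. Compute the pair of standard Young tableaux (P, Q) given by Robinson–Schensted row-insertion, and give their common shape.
P = [1, 3, 5] / [2, 6] / [4, 7] / [8];  Q = [1, 3, 6] / [2, 5] / [4, 7] / [8];  common shape = (3, 2, 2, 1)

Row-insert the values π_1, π_2, … into P one at a time, bumping the leftmost entry strictly greater than the inserted value down to the next row. The recording tableau Q records, in position (i, j), the step at which that cell was added to P.
  Insert 4 (step 1): P = [4];  Q = [1]
  Insert 2 (step 2): P = [2] / [4];  Q = [1] / [2]
  Insert 8 (step 3): P = [2, 8] / [4];  Q = [1, 3] / [2]
  Insert 1 (step 4): P = [1, 8] / [2] / [4];  Q = [1, 3] / [2] / [4]
  Insert 3 (step 5): P = [1, 3] / [2, 8] / [4];  Q = [1, 3] / [2, 5] / [4]
  Insert 7 (step 6): P = [1, 3, 7] / [2, 8] / [4];  Q = [1, 3, 6] / [2, 5] / [4]
  Insert 6 (step 7): P = [1, 3, 6] / [2, 7] / [4, 8];  Q = [1, 3, 6] / [2, 5] / [4, 7]
  Insert 5 (step 8): P = [1, 3, 5] / [2, 6] / [4, 7] / [8];  Q = [1, 3, 6] / [2, 5] / [4, 7] / [8]
Final shape: (3, 2, 2, 1).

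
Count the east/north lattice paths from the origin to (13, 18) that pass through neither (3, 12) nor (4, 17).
Number of paths = 202576885

Inclusion–exclusion. Total paths: C(31, 13) = 206253075. Through P₁: C(15, 3)·C(16, 10) = 3643640. Through P₂: C(21, 4)·C(10, 9) = 59850. Since P₁ is strictly southwest of P₂, a monotone path through both must visit P₁ then P₂; paths through both = C(15, 3)·C(6, 1)·C(10, 9) = 27300. Avoid both = 206253075 − 3643640 − 59850 + 27300 = 202576885.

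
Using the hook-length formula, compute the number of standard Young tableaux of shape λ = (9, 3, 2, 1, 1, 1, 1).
# SYT of shape (9, 3, 2, 1, 1, 1, 1) = 2144142

Hook-length formula: f^λ = n! / Π hook(c), product over all cells c of the Young diagram. For λ = (9, 3, 2, 1, 1, 1, 1), n = 18 boxes. Hook lengths by row (left-to-right, top-to-bottom): [15, 10, 8, 6, 5, 4, 3, 2, 1]; [8, 3, 1]; [6, 1]; [4]; [3]; [2]; [1]. Product of hooks = 2985984000. So f^λ = 18! / 2985984000 = 6402373705728000 / 2985984000 = 2144142.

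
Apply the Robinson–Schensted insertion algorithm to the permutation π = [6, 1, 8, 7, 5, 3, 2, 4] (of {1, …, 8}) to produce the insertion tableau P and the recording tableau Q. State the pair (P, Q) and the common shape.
P = [1, 2, 4] / [3, 7] / [5] / [6] / [8];  Q = [1, 3, 8] / [2, 4] / [5] / [6] / [7];  common shape = (3, 2, 1, 1, 1)

Row-insert the values π_1, π_2, … into P one at a time, bumping the leftmost entry strictly greater than the inserted value down to the next row. The recording tableau Q records, in position (i, j), the step at which that cell was added to P.
  Insert 6 (step 1): P = [6];  Q = [1]
  Insert 1 (step 2): P = [1] / [6];  Q = [1] / [2]
  Insert 8 (step 3): P = [1, 8] / [6];  Q = [1, 3] / [2]
  Insert 7 (step 4): P = [1, 7] / [6, 8];  Q = [1, 3] / [2, 4]
  Insert 5 (step 5): P = [1, 5] / [6, 7] / [8];  Q = [1, 3] / [2, 4] / [5]
  Insert 3 (step 6): P = [1, 3] / [5, 7] / [6] / [8];  Q = [1, 3] / [2, 4] / [5] / [6]
  Insert 2 (step 7): P = [1, 2] / [3, 7] / [5] / [6] / [8];  Q = [1, 3] / [2, 4] / [5] / [6] / [7]
  Insert 4 (step 8): P = [1, 2, 4] / [3, 7] / [5] / [6] / [8];  Q = [1, 3, 8] / [2, 4] / [5] / [6] / [7]
Final shape: (3, 2, 1, 1, 1).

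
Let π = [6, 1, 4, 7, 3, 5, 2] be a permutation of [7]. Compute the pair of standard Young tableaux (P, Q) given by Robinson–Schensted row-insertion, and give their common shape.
P = [1, 2, 5] / [3, 7] / [4] / [6];  Q = [1, 3, 4] / [2, 6] / [5] / [7];  common shape = (3, 2, 1, 1)

Row-insert the values π_1, π_2, … into P one at a time, bumping the leftmost entry strictly greater than the inserted value down to the next row. The recording tableau Q records, in position (i, j), the step at which that cell was added to P.
  Insert 6 (step 1): P = [6];  Q = [1]
  Insert 1 (step 2): P = [1] / [6];  Q = [1] / [2]
  Insert 4 (step 3): P = [1, 4] / [6];  Q = [1, 3] / [2]
  Insert 7 (step 4): P = [1, 4, 7] / [6];  Q = [1, 3, 4] / [2]
  Insert 3 (step 5): P = [1, 3, 7] / [4] / [6];  Q = [1, 3, 4] / [2] / [5]
  Insert 5 (step 6): P = [1, 3, 5] / [4, 7] / [6];  Q = [1, 3, 4] / [2, 6] / [5]
  Insert 2 (step 7): P = [1, 2, 5] / [3, 7] / [4] / [6];  Q = [1, 3, 4] / [2, 6] / [5] / [7]
Final shape: (3, 2, 1, 1).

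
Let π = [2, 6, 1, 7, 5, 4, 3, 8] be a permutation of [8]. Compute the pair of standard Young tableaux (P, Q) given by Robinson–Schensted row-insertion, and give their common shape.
P = [1, 3, 7, 8] / [2, 4] / [5] / [6];  Q = [1, 2, 4, 8] / [3, 5] / [6] / [7];  common shape = (4, 2, 1, 1)

Row-insert the values π_1, π_2, … into P one at a time, bumping the leftmost entry strictly greater than the inserted value down to the next row. The recording tableau Q records, in position (i, j), the step at which that cell was added to P.
  Insert 2 (step 1): P = [2];  Q = [1]
  Insert 6 (step 2): P = [2, 6];  Q = [1, 2]
  Insert 1 (step 3): P = [1, 6] / [2];  Q = [1, 2] / [3]
  Insert 7 (step 4): P = [1, 6, 7] / [2];  Q = [1, 2, 4] / [3]
  Insert 5 (step 5): P = [1, 5, 7] / [2, 6];  Q = [1, 2, 4] / [3, 5]
  Insert 4 (step 6): P = [1, 4, 7] / [2, 5] / [6];  Q = [1, 2, 4] / [3, 5] / [6]
  Insert 3 (step 7): P = [1, 3, 7] / [2, 4] / [5] / [6];  Q = [1, 2, 4] / [3, 5] / [6] / [7]
  Insert 8 (step 8): P = [1, 3, 7, 8] / [2, 4] / [5] / [6];  Q = [1, 2, 4, 8] / [3, 5] / [6] / [7]
Final shape: (4, 2, 1, 1).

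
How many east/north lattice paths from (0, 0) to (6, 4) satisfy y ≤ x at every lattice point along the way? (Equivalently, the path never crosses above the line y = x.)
Number of paths = 90

By the reflection principle (André's argument), the number of monotone paths to (6, 4) with n ≤ m that never go above y = x is C(10, 6) − C(10, 7) = 210 − 120 = 90.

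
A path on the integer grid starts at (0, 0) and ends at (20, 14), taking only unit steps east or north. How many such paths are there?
Number of paths = 1391975640

A monotone lattice path from (0, 0) to (20, 14) consists of 20 east steps and 14 north steps in some order, so it is determined by which 20 of the 34 steps are east. The count is C(34, 20) = 1391975640.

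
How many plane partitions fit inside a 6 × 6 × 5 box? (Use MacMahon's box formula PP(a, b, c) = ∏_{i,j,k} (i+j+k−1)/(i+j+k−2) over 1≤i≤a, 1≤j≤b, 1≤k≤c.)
PP(6, 6, 5) = 55197331332

Evaluate the triple product over i = 1..6, j = 1..6, k = 1..5. The factors are (2/1) · (3/2) · (4/3) · (5/4) · (6/5) · (3/2) · (4/3) · (5/4) · … (180 factors total). The numerators and denominators telescope so the product is an integer; carrying out the multiplication exactly gives PP(6, 6, 5) = 55197331332.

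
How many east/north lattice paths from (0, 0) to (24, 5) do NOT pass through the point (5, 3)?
Number of paths = 106995

Total paths from (0, 0) to (24, 5): C(29, 24) = 118755. Paths through (5, 3): (paths (0, 0) → (5, 3)) × (paths (5, 3) → (24, 5)) = C(8, 5) · C(21, 19) = 56 · 210 = 11760. Avoidance count = 118755 − 11760 = 106995.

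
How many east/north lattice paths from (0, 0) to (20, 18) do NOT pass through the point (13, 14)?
Number of paths = 26958761610

Total paths from (0, 0) to (20, 18): C(38, 20) = 33578000610. Paths through (13, 14): (paths (0, 0) → (13, 14)) × (paths (13, 14) → (20, 18)) = C(27, 13) · C(11, 7) = 20058300 · 330 = 6619239000. Avoidance count = 33578000610 − 6619239000 = 26958761610.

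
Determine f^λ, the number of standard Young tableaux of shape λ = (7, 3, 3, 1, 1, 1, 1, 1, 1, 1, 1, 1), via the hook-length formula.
# SYT of shape (7, 3, 3, 1, 1, 1, 1, 1, 1, 1, 1, 1) = 68395250

Hook-length formula: f^λ = n! / Π hook(c), product over all cells c of the Young diagram. For λ = (7, 3, 3, 1, 1, 1, 1, 1, 1, 1, 1, 1), n = 22 boxes. Hook lengths by row (left-to-right, top-to-bottom): [18, 8, 7, 4, 3, 2, 1]; [13, 3, 2]; [12, 2, 1]; [9]; [8]; [7]; [6]; [5]; [4]; [3]; [2]; [1]. Product of hooks = 16433900421120. So f^λ = 22! / 16433900421120 = 1124000727777607680000 / 16433900421120 = 68395250.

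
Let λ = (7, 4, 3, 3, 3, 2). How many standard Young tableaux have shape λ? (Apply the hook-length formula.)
# SYT of shape (7, 4, 3, 3, 3, 2) = 1303638336

Hook-length formula: f^λ = n! / Π hook(c), product over all cells c of the Young diagram. For λ = (7, 4, 3, 3, 3, 2), n = 22 boxes. Hook lengths by row (left-to-right, top-to-bottom): [12, 11, 9, 5, 3, 2, 1]; [8, 7, 5, 1]; [6, 5, 3]; [5, 4, 2]; [4, 3, 1]; [2, 1]. Product of hooks = 862202880000. So f^λ = 22! / 862202880000 = 1124000727777607680000 / 862202880000 = 1303638336.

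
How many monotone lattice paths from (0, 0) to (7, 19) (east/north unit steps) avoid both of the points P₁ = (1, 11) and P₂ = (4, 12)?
Number of paths = 409124

Inclusion–exclusion. Total paths: C(26, 7) = 657800. Through P₁: C(12, 1)·C(14, 6) = 36036. Through P₂: C(16, 4)·C(10, 3) = 218400. Since P₁ is strictly southwest of P₂, a monotone path through both must visit P₁ then P₂; paths through both = C(12, 1)·C(4, 3)·C(10, 3) = 5760. Avoid both = 657800 − 36036 − 218400 + 5760 = 409124.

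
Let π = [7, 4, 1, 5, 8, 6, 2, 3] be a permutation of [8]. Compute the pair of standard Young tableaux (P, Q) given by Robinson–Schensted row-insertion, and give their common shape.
P = [1, 2, 3] / [4, 5, 6] / [7, 8];  Q = [1, 4, 5] / [2, 6, 8] / [3, 7];  common shape = (3, 3, 2)

Row-insert the values π_1, π_2, … into P one at a time, bumping the leftmost entry strictly greater than the inserted value down to the next row. The recording tableau Q records, in position (i, j), the step at which that cell was added to P.
  Insert 7 (step 1): P = [7];  Q = [1]
  Insert 4 (step 2): P = [4] / [7];  Q = [1] / [2]
  Insert 1 (step 3): P = [1] / [4] / [7];  Q = [1] / [2] / [3]
  Insert 5 (step 4): P = [1, 5] / [4] / [7];  Q = [1, 4] / [2] / [3]
  Insert 8 (step 5): P = [1, 5, 8] / [4] / [7];  Q = [1, 4, 5] / [2] / [3]
  Insert 6 (step 6): P = [1, 5, 6] / [4, 8] / [7];  Q = [1, 4, 5] / [2, 6] / [3]
  Insert 2 (step 7): P = [1, 2, 6] / [4, 5] / [7, 8];  Q = [1, 4, 5] / [2, 6] / [3, 7]
  Insert 3 (step 8): P = [1, 2, 3] / [4, 5, 6] / [7, 8];  Q = [1, 4, 5] / [2, 6, 8] / [3, 7]
Final shape: (3, 3, 2).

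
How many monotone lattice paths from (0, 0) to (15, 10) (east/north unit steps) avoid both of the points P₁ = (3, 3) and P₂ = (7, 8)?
Number of paths = 2084825

Inclusion–exclusion. Total paths: C(25, 15) = 3268760. Through P₁: C(6, 3)·C(19, 12) = 1007760. Through P₂: C(15, 7)·C(10, 8) = 289575. Since P₁ is strictly southwest of P₂, a monotone path through both must visit P₁ then P₂; paths through both = C(6, 3)·C(9, 4)·C(10, 8) = 113400. Avoid both = 3268760 − 1007760 − 289575 + 113400 = 2084825.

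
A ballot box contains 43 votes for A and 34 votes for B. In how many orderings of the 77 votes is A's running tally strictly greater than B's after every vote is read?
Strict-lead orderings = 951385550073787350900

Total orderings of the 77 votes with 43 for A: C(77, 43) = 8139631928409069557700. By the Bertrand ballot formula (Cycle Lemma / reflection principle), the number of orderings in which A is strictly ahead of B throughout is (p − q)/(p + q) · C(p + q, p) = (43 − 34)/(43 + 34) · 8139631928409069557700 = 951385550073787350900.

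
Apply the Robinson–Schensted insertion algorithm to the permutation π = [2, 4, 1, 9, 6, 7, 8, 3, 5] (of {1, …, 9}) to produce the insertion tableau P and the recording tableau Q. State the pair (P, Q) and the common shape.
P = [1, 3, 5, 7, 8] / [2, 4, 6] / [9];  Q = [1, 2, 4, 6, 7] / [3, 5, 9] / [8];  common shape = (5, 3, 1)

Row-insert the values π_1, π_2, … into P one at a time, bumping the leftmost entry strictly greater than the inserted value down to the next row. The recording tableau Q records, in position (i, j), the step at which that cell was added to P.
  Insert 2 (step 1): P = [2];  Q = [1]
  Insert 4 (step 2): P = [2, 4];  Q = [1, 2]
  Insert 1 (step 3): P = [1, 4] / [2];  Q = [1, 2] / [3]
  Insert 9 (step 4): P = [1, 4, 9] / [2];  Q = [1, 2, 4] / [3]
  Insert 6 (step 5): P = [1, 4, 6] / [2, 9];  Q = [1, 2, 4] / [3, 5]
  Insert 7 (step 6): P = [1, 4, 6, 7] / [2, 9];  Q = [1, 2, 4, 6] / [3, 5]
  Insert 8 (step 7): P = [1, 4, 6, 7, 8] / [2, 9];  Q = [1, 2, 4, 6, 7] / [3, 5]
  Insert 3 (step 8): P = [1, 3, 6, 7, 8] / [2, 4] / [9];  Q = [1, 2, 4, 6, 7] / [3, 5] / [8]
  Insert 5 (step 9): P = [1, 3, 5, 7, 8] / [2, 4, 6] / [9];  Q = [1, 2, 4, 6, 7] / [3, 5, 9] / [8]
Final shape: (5, 3, 1).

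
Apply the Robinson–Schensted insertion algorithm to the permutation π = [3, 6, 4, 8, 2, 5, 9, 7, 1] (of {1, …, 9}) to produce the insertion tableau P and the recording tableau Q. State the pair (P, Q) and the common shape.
P = [1, 4, 5, 7] / [2, 8, 9] / [3] / [6];  Q = [1, 2, 4, 7] / [3, 6, 8] / [5] / [9];  common shape = (4, 3, 1, 1)

Row-insert the values π_1, π_2, … into P one at a time, bumping the leftmost entry strictly greater than the inserted value down to the next row. The recording tableau Q records, in position (i, j), the step at which that cell was added to P.
  Insert 3 (step 1): P = [3];  Q = [1]
  Insert 6 (step 2): P = [3, 6];  Q = [1, 2]
  Insert 4 (step 3): P = [3, 4] / [6];  Q = [1, 2] / [3]
  Insert 8 (step 4): P = [3, 4, 8] / [6];  Q = [1, 2, 4] / [3]
  Insert 2 (step 5): P = [2, 4, 8] / [3] / [6];  Q = [1, 2, 4] / [3] / [5]
  Insert 5 (step 6): P = [2, 4, 5] / [3, 8] / [6];  Q = [1, 2, 4] / [3, 6] / [5]
  Insert 9 (step 7): P = [2, 4, 5, 9] / [3, 8] / [6];  Q = [1, 2, 4, 7] / [3, 6] / [5]
  Insert 7 (step 8): P = [2, 4, 5, 7] / [3, 8, 9] / [6];  Q = [1, 2, 4, 7] / [3, 6, 8] / [5]
  Insert 1 (step 9): P = [1, 4, 5, 7] / [2, 8, 9] / [3] / [6];  Q = [1, 2, 4, 7] / [3, 6, 8] / [5] / [9]
Final shape: (4, 3, 1, 1).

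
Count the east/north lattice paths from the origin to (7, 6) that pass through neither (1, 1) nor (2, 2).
Number of paths = 540

Inclusion–exclusion. Total paths: C(13, 7) = 1716. Through P₁: C(2, 1)·C(11, 6) = 924. Through P₂: C(4, 2)·C(9, 5) = 756. Since P₁ is strictly southwest of P₂, a monotone path through both must visit P₁ then P₂; paths through both = C(2, 1)·C(2, 1)·C(9, 5) = 504. Avoid both = 1716 − 924 − 756 + 504 = 540.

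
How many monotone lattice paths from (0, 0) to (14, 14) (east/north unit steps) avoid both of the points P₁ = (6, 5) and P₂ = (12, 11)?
Number of paths = 19633480

Inclusion–exclusion. Total paths: C(28, 14) = 40116600. Through P₁: C(11, 6)·C(17, 8) = 11231220. Through P₂: C(23, 12)·C(5, 2) = 13520780. Since P₁ is strictly southwest of P₂, a monotone path through both must visit P₁ then P₂; paths through both = C(11, 6)·C(12, 6)·C(5, 2) = 4268880. Avoid both = 40116600 − 11231220 − 13520780 + 4268880 = 19633480.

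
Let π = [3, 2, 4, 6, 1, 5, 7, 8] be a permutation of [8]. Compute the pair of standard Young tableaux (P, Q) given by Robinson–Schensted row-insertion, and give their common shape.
P = [1, 4, 5, 7, 8] / [2, 6] / [3];  Q = [1, 3, 4, 7, 8] / [2, 6] / [5];  common shape = (5, 2, 1)

Row-insert the values π_1, π_2, … into P one at a time, bumping the leftmost entry strictly greater than the inserted value down to the next row. The recording tableau Q records, in position (i, j), the step at which that cell was added to P.
  Insert 3 (step 1): P = [3];  Q = [1]
  Insert 2 (step 2): P = [2] / [3];  Q = [1] / [2]
  Insert 4 (step 3): P = [2, 4] / [3];  Q = [1, 3] / [2]
  Insert 6 (step 4): P = [2, 4, 6] / [3];  Q = [1, 3, 4] / [2]
  Insert 1 (step 5): P = [1, 4, 6] / [2] / [3];  Q = [1, 3, 4] / [2] / [5]
  Insert 5 (step 6): P = [1, 4, 5] / [2, 6] / [3];  Q = [1, 3, 4] / [2, 6] / [5]
  Insert 7 (step 7): P = [1, 4, 5, 7] / [2, 6] / [3];  Q = [1, 3, 4, 7] / [2, 6] / [5]
  Insert 8 (step 8): P = [1, 4, 5, 7, 8] / [2, 6] / [3];  Q = [1, 3, 4, 7, 8] / [2, 6] / [5]
Final shape: (5, 2, 1).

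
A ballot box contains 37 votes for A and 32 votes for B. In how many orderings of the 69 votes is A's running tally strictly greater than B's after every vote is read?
Strict-lead orderings = 3423885943288280470

Total orderings of the 69 votes with 37 for A: C(69, 37) = 47249626017378270486. By the Bertrand ballot formula (Cycle Lemma / reflection principle), the number of orderings in which A is strictly ahead of B throughout is (p − q)/(p + q) · C(p + q, p) = (37 − 32)/(37 + 32) · 47249626017378270486 = 3423885943288280470.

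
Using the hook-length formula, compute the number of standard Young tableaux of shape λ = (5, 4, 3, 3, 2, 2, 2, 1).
# SYT of shape (5, 4, 3, 3, 2, 2, 2, 1) = 1344377034

Hook-length formula: f^λ = n! / Π hook(c), product over all cells c of the Young diagram. For λ = (5, 4, 3, 3, 2, 2, 2, 1), n = 22 boxes. Hook lengths by row (left-to-right, top-to-bottom): [12, 10, 6, 3, 1]; [10, 8, 4, 1]; [8, 6, 2]; [7, 5, 1]; [5, 3]; [4, 2]; [3, 1]; [1]. Product of hooks = 836075520000. So f^λ = 22! / 836075520000 = 1124000727777607680000 / 836075520000 = 1344377034.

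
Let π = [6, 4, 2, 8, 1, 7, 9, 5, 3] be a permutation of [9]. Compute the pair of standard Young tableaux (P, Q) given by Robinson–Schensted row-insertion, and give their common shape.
P = [1, 3, 9] / [2, 5] / [4, 7] / [6, 8];  Q = [1, 4, 7] / [2, 6] / [3, 8] / [5, 9];  common shape = (3, 2, 2, 2)

Row-insert the values π_1, π_2, … into P one at a time, bumping the leftmost entry strictly greater than the inserted value down to the next row. The recording tableau Q records, in position (i, j), the step at which that cell was added to P.
  Insert 6 (step 1): P = [6];  Q = [1]
  Insert 4 (step 2): P = [4] / [6];  Q = [1] / [2]
  Insert 2 (step 3): P = [2] / [4] / [6];  Q = [1] / [2] / [3]
  Insert 8 (step 4): P = [2, 8] / [4] / [6];  Q = [1, 4] / [2] / [3]
  Insert 1 (step 5): P = [1, 8] / [2] / [4] / [6];  Q = [1, 4] / [2] / [3] / [5]
  Insert 7 (step 6): P = [1, 7] / [2, 8] / [4] / [6];  Q = [1, 4] / [2, 6] / [3] / [5]
  Insert 9 (step 7): P = [1, 7, 9] / [2, 8] / [4] / [6];  Q = [1, 4, 7] / [2, 6] / [3] / [5]
  Insert 5 (step 8): P = [1, 5, 9] / [2, 7] / [4, 8] / [6];  Q = [1, 4, 7] / [2, 6] / [3, 8] / [5]
  Insert 3 (step 9): P = [1, 3, 9] / [2, 5] / [4, 7] / [6, 8];  Q = [1, 4, 7] / [2, 6] / [3, 8] / [5, 9]
Final shape: (3, 2, 2, 2).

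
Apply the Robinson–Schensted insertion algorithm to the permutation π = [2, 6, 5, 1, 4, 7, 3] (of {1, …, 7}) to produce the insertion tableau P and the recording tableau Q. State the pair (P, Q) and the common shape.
P = [1, 3, 7] / [2, 4] / [5] / [6];  Q = [1, 2, 6] / [3, 5] / [4] / [7];  common shape = (3, 2, 1, 1)

Row-insert the values π_1, π_2, … into P one at a time, bumping the leftmost entry strictly greater than the inserted value down to the next row. The recording tableau Q records, in position (i, j), the step at which that cell was added to P.
  Insert 2 (step 1): P = [2];  Q = [1]
  Insert 6 (step 2): P = [2, 6];  Q = [1, 2]
  Insert 5 (step 3): P = [2, 5] / [6];  Q = [1, 2] / [3]
  Insert 1 (step 4): P = [1, 5] / [2] / [6];  Q = [1, 2] / [3] / [4]
  Insert 4 (step 5): P = [1, 4] / [2, 5] / [6];  Q = [1, 2] / [3, 5] / [4]
  Insert 7 (step 6): P = [1, 4, 7] / [2, 5] / [6];  Q = [1, 2, 6] / [3, 5] / [4]
  Insert 3 (step 7): P = [1, 3, 7] / [2, 4] / [5] / [6];  Q = [1, 2, 6] / [3, 5] / [4] / [7]
Final shape: (3, 2, 1, 1).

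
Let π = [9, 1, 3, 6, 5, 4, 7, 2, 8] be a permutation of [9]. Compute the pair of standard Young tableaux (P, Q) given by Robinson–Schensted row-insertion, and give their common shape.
P = [1, 2, 4, 7, 8] / [3] / [5] / [6] / [9];  Q = [1, 3, 4, 7, 9] / [2] / [5] / [6] / [8];  common shape = (5, 1, 1, 1, 1)

Row-insert the values π_1, π_2, … into P one at a time, bumping the leftmost entry strictly greater than the inserted value down to the next row. The recording tableau Q records, in position (i, j), the step at which that cell was added to P.
  Insert 9 (step 1): P = [9];  Q = [1]
  Insert 1 (step 2): P = [1] / [9];  Q = [1] / [2]
  Insert 3 (step 3): P = [1, 3] / [9];  Q = [1, 3] / [2]
  Insert 6 (step 4): P = [1, 3, 6] / [9];  Q = [1, 3, 4] / [2]
  Insert 5 (step 5): P = [1, 3, 5] / [6] / [9];  Q = [1, 3, 4] / [2] / [5]
  Insert 4 (step 6): P = [1, 3, 4] / [5] / [6] / [9];  Q = [1, 3, 4] / [2] / [5] / [6]
  Insert 7 (step 7): P = [1, 3, 4, 7] / [5] / [6] / [9];  Q = [1, 3, 4, 7] / [2] / [5] / [6]
  Insert 2 (step 8): P = [1, 2, 4, 7] / [3] / [5] / [6] / [9];  Q = [1, 3, 4, 7] / [2] / [5] / [6] / [8]
  Insert 8 (step 9): P = [1, 2, 4, 7, 8] / [3] / [5] / [6] / [9];  Q = [1, 3, 4, 7, 9] / [2] / [5] / [6] / [8]
Final shape: (5, 1, 1, 1, 1).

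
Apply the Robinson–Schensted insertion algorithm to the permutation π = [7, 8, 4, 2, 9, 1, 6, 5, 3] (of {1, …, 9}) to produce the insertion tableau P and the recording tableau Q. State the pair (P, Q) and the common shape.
P = [1, 3, 9] / [2, 5] / [4, 6] / [7, 8];  Q = [1, 2, 5] / [3, 7] / [4, 8] / [6, 9];  common shape = (3, 2, 2, 2)

Row-insert the values π_1, π_2, … into P one at a time, bumping the leftmost entry strictly greater than the inserted value down to the next row. The recording tableau Q records, in position (i, j), the step at which that cell was added to P.
  Insert 7 (step 1): P = [7];  Q = [1]
  Insert 8 (step 2): P = [7, 8];  Q = [1, 2]
  Insert 4 (step 3): P = [4, 8] / [7];  Q = [1, 2] / [3]
  Insert 2 (step 4): P = [2, 8] / [4] / [7];  Q = [1, 2] / [3] / [4]
  Insert 9 (step 5): P = [2, 8, 9] / [4] / [7];  Q = [1, 2, 5] / [3] / [4]
  Insert 1 (step 6): P = [1, 8, 9] / [2] / [4] / [7];  Q = [1, 2, 5] / [3] / [4] / [6]
  Insert 6 (step 7): P = [1, 6, 9] / [2, 8] / [4] / [7];  Q = [1, 2, 5] / [3, 7] / [4] / [6]
  Insert 5 (step 8): P = [1, 5, 9] / [2, 6] / [4, 8] / [7];  Q = [1, 2, 5] / [3, 7] / [4, 8] / [6]
  Insert 3 (step 9): P = [1, 3, 9] / [2, 5] / [4, 6] / [7, 8];  Q = [1, 2, 5] / [3, 7] / [4, 8] / [6, 9]
Final shape: (3, 2, 2, 2).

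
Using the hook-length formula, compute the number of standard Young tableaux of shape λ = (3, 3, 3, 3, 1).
# SYT of shape (3, 3, 3, 3, 1) = 2574

Hook-length formula: f^λ = n! / Π hook(c), product over all cells c of the Young diagram. For λ = (3, 3, 3, 3, 1), n = 13 boxes. Hook lengths by row (left-to-right, top-to-bottom): [7, 5, 4]; [6, 4, 3]; [5, 3, 2]; [4, 2, 1]; [1]. Product of hooks = 2419200. So f^λ = 13! / 2419200 = 6227020800 / 2419200 = 2574.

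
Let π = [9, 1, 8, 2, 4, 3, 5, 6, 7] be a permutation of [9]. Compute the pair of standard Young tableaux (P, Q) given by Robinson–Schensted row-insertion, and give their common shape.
P = [1, 2, 3, 5, 6, 7] / [4] / [8] / [9];  Q = [1, 3, 5, 7, 8, 9] / [2] / [4] / [6];  common shape = (6, 1, 1, 1)

Row-insert the values π_1, π_2, … into P one at a time, bumping the leftmost entry strictly greater than the inserted value down to the next row. The recording tableau Q records, in position (i, j), the step at which that cell was added to P.
  Insert 9 (step 1): P = [9];  Q = [1]
  Insert 1 (step 2): P = [1] / [9];  Q = [1] / [2]
  Insert 8 (step 3): P = [1, 8] / [9];  Q = [1, 3] / [2]
  Insert 2 (step 4): P = [1, 2] / [8] / [9];  Q = [1, 3] / [2] / [4]
  Insert 4 (step 5): P = [1, 2, 4] / [8] / [9];  Q = [1, 3, 5] / [2] / [4]
  Insert 3 (step 6): P = [1, 2, 3] / [4] / [8] / [9];  Q = [1, 3, 5] / [2] / [4] / [6]
  Insert 5 (step 7): P = [1, 2, 3, 5] / [4] / [8] / [9];  Q = [1, 3, 5, 7] / [2] / [4] / [6]
  Insert 6 (step 8): P = [1, 2, 3, 5, 6] / [4] / [8] / [9];  Q = [1, 3, 5, 7, 8] / [2] / [4] / [6]
  Insert 7 (step 9): P = [1, 2, 3, 5, 6, 7] / [4] / [8] / [9];  Q = [1, 3, 5, 7, 8, 9] / [2] / [4] / [6]
Final shape: (6, 1, 1, 1).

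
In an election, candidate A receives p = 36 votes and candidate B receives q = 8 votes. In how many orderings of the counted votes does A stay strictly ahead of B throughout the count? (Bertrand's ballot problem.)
Strict-lead orderings = 112784399

Total orderings of the 44 votes with 36 for A: C(44, 36) = 177232627. By the Bertrand ballot formula (Cycle Lemma / reflection principle), the number of orderings in which A is strictly ahead of B throughout is (p − q)/(p + q) · C(p + q, p) = (36 − 8)/(36 + 8) · 177232627 = 112784399.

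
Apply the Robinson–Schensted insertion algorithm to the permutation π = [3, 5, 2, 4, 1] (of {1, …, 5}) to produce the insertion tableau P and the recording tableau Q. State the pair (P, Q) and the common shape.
P = [1, 4] / [2, 5] / [3];  Q = [1, 2] / [3, 4] / [5];  common shape = (2, 2, 1)

Row-insert the values π_1, π_2, … into P one at a time, bumping the leftmost entry strictly greater than the inserted value down to the next row. The recording tableau Q records, in position (i, j), the step at which that cell was added to P.
  Insert 3 (step 1): P = [3];  Q = [1]
  Insert 5 (step 2): P = [3, 5];  Q = [1, 2]
  Insert 2 (step 3): P = [2, 5] / [3];  Q = [1, 2] / [3]
  Insert 4 (step 4): P = [2, 4] / [3, 5];  Q = [1, 2] / [3, 4]
  Insert 1 (step 5): P = [1, 4] / [2, 5] / [3];  Q = [1, 2] / [3, 4] / [5]
Final shape: (2, 2, 1).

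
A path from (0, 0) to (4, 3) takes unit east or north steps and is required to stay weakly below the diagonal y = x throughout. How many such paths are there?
Number of paths = 14

By the reflection principle (André's argument), the number of monotone paths to (4, 3) with n ≤ m that never go above y = x is C(7, 4) − C(7, 5) = 35 − 21 = 14.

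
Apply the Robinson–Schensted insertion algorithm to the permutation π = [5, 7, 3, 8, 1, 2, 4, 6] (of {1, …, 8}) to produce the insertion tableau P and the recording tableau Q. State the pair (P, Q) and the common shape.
P = [1, 2, 4, 6] / [3, 7, 8] / [5];  Q = [1, 2, 4, 8] / [3, 6, 7] / [5];  common shape = (4, 3, 1)

Row-insert the values π_1, π_2, … into P one at a time, bumping the leftmost entry strictly greater than the inserted value down to the next row. The recording tableau Q records, in position (i, j), the step at which that cell was added to P.
  Insert 5 (step 1): P = [5];  Q = [1]
  Insert 7 (step 2): P = [5, 7];  Q = [1, 2]
  Insert 3 (step 3): P = [3, 7] / [5];  Q = [1, 2] / [3]
  Insert 8 (step 4): P = [3, 7, 8] / [5];  Q = [1, 2, 4] / [3]
  Insert 1 (step 5): P = [1, 7, 8] / [3] / [5];  Q = [1, 2, 4] / [3] / [5]
  Insert 2 (step 6): P = [1, 2, 8] / [3, 7] / [5];  Q = [1, 2, 4] / [3, 6] / [5]
  Insert 4 (step 7): P = [1, 2, 4] / [3, 7, 8] / [5];  Q = [1, 2, 4] / [3, 6, 7] / [5]
  Insert 6 (step 8): P = [1, 2, 4, 6] / [3, 7, 8] / [5];  Q = [1, 2, 4, 8] / [3, 6, 7] / [5]
Final shape: (4, 3, 1).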